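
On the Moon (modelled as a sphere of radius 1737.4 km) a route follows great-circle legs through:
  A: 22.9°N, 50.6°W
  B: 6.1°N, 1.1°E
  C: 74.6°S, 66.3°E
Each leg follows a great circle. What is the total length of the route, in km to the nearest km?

4306 km

Leg A→B: central angle 0.9159 rad, distance 1591.3 km.
Leg B→C: central angle 1.5625 rad, distance 2714.7 km.
Total: 1591.3 + 2714.7 ≈ 4306 km.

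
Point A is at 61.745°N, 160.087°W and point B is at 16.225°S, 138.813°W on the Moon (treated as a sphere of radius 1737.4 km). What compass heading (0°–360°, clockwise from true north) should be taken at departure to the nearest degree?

159°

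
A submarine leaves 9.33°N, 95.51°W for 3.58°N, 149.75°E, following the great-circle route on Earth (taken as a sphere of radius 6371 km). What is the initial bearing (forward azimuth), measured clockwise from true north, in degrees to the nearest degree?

278°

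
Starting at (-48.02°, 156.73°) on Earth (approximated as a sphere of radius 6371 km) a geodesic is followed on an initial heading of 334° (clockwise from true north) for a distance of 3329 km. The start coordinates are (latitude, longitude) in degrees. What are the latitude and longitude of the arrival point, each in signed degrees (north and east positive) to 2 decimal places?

-20.13°, 143.26°

Angular distance δ = d/R = 3329/6371 = 0.52252 rad; initial bearing θ = 5.8294 rad.
sin φ₂ = sin φ₁ cos δ + cos φ₁ sin δ cos θ = (-0.7434)(0.8666) + (0.6689)(0.4991)(0.8988) = -0.3442, so φ₂ = -20.13°.
Δλ = atan2(sin θ sin δ cos φ₁, cos δ − sin φ₁ sin φ₂) = atan2(-0.1463, 0.6107) = -13.474°.
λ₂ = 156.730° − 13.474° = 143.26°.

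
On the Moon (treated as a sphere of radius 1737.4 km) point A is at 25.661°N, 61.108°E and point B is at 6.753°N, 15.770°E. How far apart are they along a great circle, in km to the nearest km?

1430 km

Let φ₁ = 0.4479 rad, φ₂ = 0.1179 rad, and Δλ = -0.7913 rad.
cos c = sin φ₁ sin φ₂ + cos φ₁ cos φ₂ cos Δλ = (0.4330)(0.1176) + (0.9014)(0.9931)(0.7029) = 0.68012,
so c = arccos(0.68012) = 0.82287 rad.
Distance = R·c = 1737.4 × 0.8229 ≈ 1430 km.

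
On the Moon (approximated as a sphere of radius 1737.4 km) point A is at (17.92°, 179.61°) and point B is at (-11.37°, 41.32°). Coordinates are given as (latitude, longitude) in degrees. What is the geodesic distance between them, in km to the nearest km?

4221 km

Let φ₁ = 0.3128 rad, φ₂ = -0.1984 rad, and Δλ = -2.4136 rad.
cos c = sin φ₁ sin φ₂ + cos φ₁ cos φ₂ cos Δλ = (0.3077)(-0.1971) + (0.9515)(0.9804)(-0.7465) = -0.75703,
so c = arccos(-0.75703) = 2.42954 rad.
Distance = R·c = 1737.4 × 2.4295 ≈ 4221 km.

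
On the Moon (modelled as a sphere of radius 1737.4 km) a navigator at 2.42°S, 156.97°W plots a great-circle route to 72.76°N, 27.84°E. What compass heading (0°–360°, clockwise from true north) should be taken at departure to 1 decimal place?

358.5°

Δλ = -175.190° = -3.0576 rad.
y = sin Δλ · cos φ₂ = (-0.0839)(0.2964) = -0.0249
x = cos φ₁ sin φ₂ − sin φ₁ cos φ₂ cos Δλ = (0.9991)(0.9551) − (-0.0422)(0.2964)(-0.9965) = 0.9417
θ = atan2(y, x) = -1.51°; adding 360° gives 358.5°.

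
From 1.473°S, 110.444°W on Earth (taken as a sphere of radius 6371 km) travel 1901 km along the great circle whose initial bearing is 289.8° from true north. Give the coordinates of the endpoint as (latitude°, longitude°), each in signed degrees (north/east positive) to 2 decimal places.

Angular distance δ = d/R = 1901/6371 = 0.29838 rad; initial bearing θ = 5.0580 rad.
sin φ₂ = sin φ₁ cos δ + cos φ₁ sin δ cos θ = (-0.0257)(0.9558) + (0.9997)(0.2940)(0.3387) = 0.0750, so φ₂ = 4.30°.
Δλ = atan2(sin θ sin δ cos φ₁, cos δ − sin φ₁ sin φ₂) = atan2(-0.2765, 0.9577) = -16.104°.
λ₂ = -110.444° − 16.104° = -126.55°.

4.30°, -126.55°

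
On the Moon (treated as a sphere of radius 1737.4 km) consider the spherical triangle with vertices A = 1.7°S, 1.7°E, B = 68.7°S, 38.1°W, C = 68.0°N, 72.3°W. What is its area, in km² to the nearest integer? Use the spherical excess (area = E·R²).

4320381 km²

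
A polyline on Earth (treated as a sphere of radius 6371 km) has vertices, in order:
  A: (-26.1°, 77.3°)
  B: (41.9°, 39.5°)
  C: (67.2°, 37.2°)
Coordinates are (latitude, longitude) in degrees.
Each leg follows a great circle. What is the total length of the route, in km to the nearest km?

11317 km

Leg A→B: central angle 1.3343 rad, distance 8500.5 km.
Leg B→C: central angle 0.4421 rad, distance 2816.7 km.
Total: 8500.5 + 2816.7 ≈ 11317 km.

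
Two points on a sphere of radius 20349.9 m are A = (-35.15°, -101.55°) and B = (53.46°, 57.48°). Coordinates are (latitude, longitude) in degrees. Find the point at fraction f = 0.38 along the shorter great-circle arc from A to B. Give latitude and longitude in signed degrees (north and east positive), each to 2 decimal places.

Central angle δ = 2.7316 rad. Interpolating on the sphere with fraction f = 0.38:
P = [sin((1−f)δ)·A + sin(fδ)·B] / sin δ = 2.4899·A + 2.1611·B in Cartesian coordinates,
giving P = (0.2841, -0.9097, 0.3028), i.e. latitude 17.63°, longitude -72.66°.

17.63°, -72.66°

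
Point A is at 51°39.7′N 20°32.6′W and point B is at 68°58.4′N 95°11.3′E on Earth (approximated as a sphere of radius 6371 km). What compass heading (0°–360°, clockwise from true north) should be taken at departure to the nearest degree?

25°

With φ₁ = 0.9017, φ₂ = 1.2038, Δλ = 2.0199 rad, the forward-azimuth formula gives
θ = atan2( sin Δλ cos φ₂ , cos φ₁ sin φ₂ − sin φ₁ cos φ₂ cos Δλ ) = atan2(0.3232, 0.7012) = 24.75°.
So the initial bearing is 25°.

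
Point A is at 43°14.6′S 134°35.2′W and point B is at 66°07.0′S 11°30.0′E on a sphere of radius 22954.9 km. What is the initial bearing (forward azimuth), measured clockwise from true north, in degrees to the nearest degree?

Δλ = 146.087° = 2.5497 rad.
y = sin Δλ · cos φ₂ = (0.5579)(0.4049) = 0.2259
x = cos φ₁ sin φ₂ − sin φ₁ cos φ₂ cos Δλ = (0.7285)(-0.9144) − (-0.6851)(0.4049)(-0.8299) = -0.8963
θ = atan2(y, x) = 165.85°, so the bearing is 166°.

166°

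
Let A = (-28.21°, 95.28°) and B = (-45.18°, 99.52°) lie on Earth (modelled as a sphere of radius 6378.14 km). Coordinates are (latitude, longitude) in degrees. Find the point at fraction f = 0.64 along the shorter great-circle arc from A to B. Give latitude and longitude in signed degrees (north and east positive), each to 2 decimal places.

-39.09°, 97.77°

Central angle δ = 0.3020 rad. Interpolating on the sphere with fraction f = 0.64:
P = [sin((1−f)δ)·A + sin(fδ)·B] / sin δ = 0.3648·A + 0.6458·B in Cartesian coordinates,
giving P = (-0.1049, 0.7691, -0.6305), i.e. latitude -39.09°, longitude 97.77°.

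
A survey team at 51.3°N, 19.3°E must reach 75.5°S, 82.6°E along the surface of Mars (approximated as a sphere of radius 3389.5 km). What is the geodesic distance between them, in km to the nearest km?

With latitudes φ₁ = 51.300°, φ₂ = -75.500° and longitude difference Δλ = 63.300°:
cos c = sin φ₁ sin φ₂ + cos φ₁ cos φ₂ cos Δλ = (0.7804)(-0.9681) + (0.6252)(0.2504)(0.4493) = -0.68523,
so c = arccos(-0.68523) = 2.32572 rad.
Distance = R·c = 3389.5 × 2.3257 ≈ 7883 km.

7883 km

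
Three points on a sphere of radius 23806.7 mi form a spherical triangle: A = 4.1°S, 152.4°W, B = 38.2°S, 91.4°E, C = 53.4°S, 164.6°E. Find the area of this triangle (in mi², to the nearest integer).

Side lengths (central angles): a = 0.8868, b = 1.0560, c = 1.8774 rad; semiperimeter s = 1.9101.
By l'Huilier's theorem, tan(E/4) = √[tan(s/2) tan((s−a)/2) tan((s−b)/2) tan((s−c)/2)], giving spherical excess E = 0.3068 rad.
Area = E·R² = 0.3068 × (23806.7)² ≈ 173869140 mi².

173869140 mi²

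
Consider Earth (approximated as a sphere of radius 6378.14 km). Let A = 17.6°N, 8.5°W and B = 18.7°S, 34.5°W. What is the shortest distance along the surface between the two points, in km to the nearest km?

With latitudes φ₁ = 17.600°, φ₂ = -18.700° and longitude difference Δλ = -26.000°:
Haversine: a = sin²(Δφ/2) + cos φ₁ cos φ₂ sin²(Δλ/2) = 0.0970 + (0.9532)(0.9472)(0.0506) = 0.14272.
Central angle c = 2·arcsin(√a) = 0.77481 rad.
Distance = R·c = 6378.14 × 0.7748 ≈ 4942 km.

4942 km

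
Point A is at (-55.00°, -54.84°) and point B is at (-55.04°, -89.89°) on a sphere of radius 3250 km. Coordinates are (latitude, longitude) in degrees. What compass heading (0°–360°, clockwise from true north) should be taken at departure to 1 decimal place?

Δλ = -35.050° = -0.6117 rad.
y = sin Δλ · cos φ₂ = (-0.5743)(0.5730) = -0.3291
x = cos φ₁ sin φ₂ − sin φ₁ cos φ₂ cos Δλ = (0.5736)(-0.8196) − (-0.8192)(0.5730)(0.8187) = -0.0858
θ = atan2(y, x) = -104.62°; adding 360° gives 255.4°.

255.4°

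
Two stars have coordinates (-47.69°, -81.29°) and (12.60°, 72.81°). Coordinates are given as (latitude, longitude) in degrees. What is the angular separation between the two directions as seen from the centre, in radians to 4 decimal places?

With latitudes φ₁ = -47.690°, φ₂ = 12.600° and longitude difference Δλ = 154.100°:
Haversine: a = sin²(Δφ/2) + cos φ₁ cos φ₂ sin²(Δλ/2) = 0.2522 + (0.6731)(0.9759)(0.9498) = 0.87613.
Central angle c = 2·arcsin(√a) = 2.42229 rad.
So the angular separation is 2.4223 rad.

2.4223 rad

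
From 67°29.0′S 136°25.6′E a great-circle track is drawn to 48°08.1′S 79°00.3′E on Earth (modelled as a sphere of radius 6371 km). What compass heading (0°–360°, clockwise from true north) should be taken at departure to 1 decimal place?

274.8°

With φ₁ = -1.1778, φ₂ = -0.8401, Δλ = -1.0022 rad, the forward-azimuth formula gives
θ = atan2( sin Δλ cos φ₂ , cos φ₁ sin φ₂ − sin φ₁ cos φ₂ cos Δλ ) = atan2(-0.5624, 0.0468) = -85.25°.
Adding 360° brings this into [0°, 360°): 274.8°.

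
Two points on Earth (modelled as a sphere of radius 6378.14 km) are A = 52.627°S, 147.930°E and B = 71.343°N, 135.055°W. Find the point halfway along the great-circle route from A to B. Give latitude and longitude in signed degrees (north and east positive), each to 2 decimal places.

Central angle δ = 2.3593 rad. Interpolating on the sphere with fraction f = 0.5:
P = [sin((1−f)δ)·A + sin(fδ)·B] / sin δ = 1.3115·A + 1.3115·B in Cartesian coordinates,
giving P = (-0.9716, 0.1263, 0.2003), i.e. latitude 11.56°, longitude 172.59°.

11.56°, 172.59°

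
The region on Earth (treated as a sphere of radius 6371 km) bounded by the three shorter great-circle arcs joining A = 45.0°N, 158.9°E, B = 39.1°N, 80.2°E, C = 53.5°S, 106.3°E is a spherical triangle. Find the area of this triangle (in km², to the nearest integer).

Side lengths (central angles): a = 1.6634, b = 1.8891, c = 0.9843 rad; semiperimeter s = 2.2684.
By l'Huilier's theorem, tan(E/4) = √[tan(s/2) tan((s−a)/2) tan((s−b)/2) tan((s−c)/2)], giving spherical excess E = 1.2017 rad.
Area = E·R² = 1.2017 × (6371)² ≈ 48776749 km².

48776749 km²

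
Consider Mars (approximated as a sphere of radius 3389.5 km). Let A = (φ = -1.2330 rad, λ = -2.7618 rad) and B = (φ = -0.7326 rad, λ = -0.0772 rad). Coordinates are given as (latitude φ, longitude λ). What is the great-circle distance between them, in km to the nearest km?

In radians: φ₁ = -1.2330, φ₂ = -0.7326, Δλ = 153.816° = 2.6846 rad.
cos c = sin φ₁ sin φ₂ + cos φ₁ cos φ₂ cos Δλ = (-0.9435)(-0.6688) + (0.3314)(0.7434)(-0.8974) = 0.40991,
so c = arccos(0.40991) = 1.14844 rad.
Distance = R·c = 3389.5 × 1.1484 ≈ 3893 km.

3893 km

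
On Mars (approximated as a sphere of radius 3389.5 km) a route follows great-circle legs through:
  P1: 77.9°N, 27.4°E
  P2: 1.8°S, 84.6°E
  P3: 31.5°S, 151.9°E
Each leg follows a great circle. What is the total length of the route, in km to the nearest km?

Leg P1→P2: central angle 1.4879 rad, distance 5043.3 km.
Leg P2→P3: central angle 1.2182 rad, distance 4129.3 km.
Total: 5043.3 + 4129.3 ≈ 9173 km.

9173 km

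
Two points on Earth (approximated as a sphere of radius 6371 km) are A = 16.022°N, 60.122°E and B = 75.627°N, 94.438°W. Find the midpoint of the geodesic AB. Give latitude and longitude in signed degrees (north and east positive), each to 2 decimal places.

59.11°, 51.89°

Central angle δ = 1.5189 rad. Interpolating on the sphere with fraction f = 0.5:
P = [sin((1−f)δ)·A + sin(fδ)·B] / sin δ = 0.6894·A + 0.6894·B in Cartesian coordinates,
giving P = (0.3169, 0.4040, 0.8581), i.e. latitude 59.11°, longitude 51.89°.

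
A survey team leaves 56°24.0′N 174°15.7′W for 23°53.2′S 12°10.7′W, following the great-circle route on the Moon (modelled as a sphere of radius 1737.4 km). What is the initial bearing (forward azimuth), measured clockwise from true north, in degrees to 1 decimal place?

29.3°

Δλ = 162.083° = 2.8289 rad.
y = sin Δλ · cos φ₂ = (0.3076)(0.9143) = 0.2813
x = cos φ₁ sin φ₂ − sin φ₁ cos φ₂ cos Δλ = (0.5534)(-0.4049) − (0.8329)(0.9143)(-0.9515) = 0.5006
θ = atan2(y, x) = 29.33°, so the bearing is 29.3°.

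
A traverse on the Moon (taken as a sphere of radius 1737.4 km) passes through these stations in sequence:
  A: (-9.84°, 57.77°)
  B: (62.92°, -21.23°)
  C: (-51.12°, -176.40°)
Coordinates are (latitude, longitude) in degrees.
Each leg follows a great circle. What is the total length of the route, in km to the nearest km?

7765 km

Leg A→B: central angle 1.6374 rad, distance 2844.9 km.
Leg B→C: central angle 2.8320 rad, distance 4920.3 km.
Total: 2844.9 + 4920.3 ≈ 7765 km.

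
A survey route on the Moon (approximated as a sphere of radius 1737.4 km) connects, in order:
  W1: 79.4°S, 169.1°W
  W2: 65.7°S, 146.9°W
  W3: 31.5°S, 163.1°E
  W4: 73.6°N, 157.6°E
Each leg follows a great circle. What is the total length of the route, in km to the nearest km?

5021 km

Leg W1→W2: central angle 0.2618 rad, distance 454.8 km.
Leg W2→W3: central angle 0.7930 rad, distance 1377.7 km.
Leg W3→W4: central angle 1.8355 rad, distance 3189.0 km.
Total: 454.8 + 1377.7 + 3189.0 ≈ 5021 km.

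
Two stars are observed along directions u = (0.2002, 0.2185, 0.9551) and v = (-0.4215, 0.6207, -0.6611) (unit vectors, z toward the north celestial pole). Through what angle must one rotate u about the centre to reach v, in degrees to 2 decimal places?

u·v = -0.5802; |u| = 1.0000, |v| = 1.0000.
cos θ = (u·v)/(|u||v|) = -0.5802, so θ = 125.46°.

125.46°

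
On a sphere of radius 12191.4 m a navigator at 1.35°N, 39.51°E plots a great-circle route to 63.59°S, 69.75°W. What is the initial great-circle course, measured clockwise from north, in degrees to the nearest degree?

Δλ = -109.260° = -1.9069 rad.
y = sin Δλ · cos φ₂ = (-0.9440)(0.4448) = -0.4199
x = cos φ₁ sin φ₂ − sin φ₁ cos φ₂ cos Δλ = (0.9997)(-0.8956) − (0.0236)(0.4448)(-0.3299) = -0.8919
θ = atan2(y, x) = -154.79°; adding 360° gives 205°.

205°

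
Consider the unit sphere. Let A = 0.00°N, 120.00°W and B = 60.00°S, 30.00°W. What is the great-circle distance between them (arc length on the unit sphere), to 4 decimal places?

With latitudes φ₁ = 0.000°, φ₂ = -60.000° and longitude difference Δλ = 90.000°:
cos c = sin φ₁ sin φ₂ + cos φ₁ cos φ₂ cos Δλ = (0.0000)(-0.8660) + (1.0000)(0.5000)(0.0000) = 0.00000,
so c = arccos(0.00000) = 1.57080 rad.
On the unit sphere the arc length equals the central angle: 1.5708.

1.5708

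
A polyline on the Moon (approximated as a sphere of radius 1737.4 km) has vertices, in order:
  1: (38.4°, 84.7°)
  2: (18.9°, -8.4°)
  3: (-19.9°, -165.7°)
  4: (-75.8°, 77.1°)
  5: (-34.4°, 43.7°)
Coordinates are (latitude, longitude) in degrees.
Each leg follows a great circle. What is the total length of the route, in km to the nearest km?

10933 km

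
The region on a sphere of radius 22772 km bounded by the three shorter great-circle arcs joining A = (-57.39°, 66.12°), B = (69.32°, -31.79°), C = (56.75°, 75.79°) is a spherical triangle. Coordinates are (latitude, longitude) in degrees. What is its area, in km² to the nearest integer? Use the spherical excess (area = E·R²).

650080398 km²

Side lengths (central angles): a = 0.7613, b = 1.9967, c = 2.5223 rad; semiperimeter s = 2.6402.
By l'Huilier's theorem, tan(E/4) = √[tan(s/2) tan((s−a)/2) tan((s−b)/2) tan((s−c)/2)], giving spherical excess E = 1.2536 rad.
Area = E·R² = 1.2536 × (22772)² ≈ 650080398 km².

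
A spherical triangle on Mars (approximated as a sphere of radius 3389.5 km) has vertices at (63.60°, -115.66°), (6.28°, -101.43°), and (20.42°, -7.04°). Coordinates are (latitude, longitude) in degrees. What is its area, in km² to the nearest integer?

10546513 km²

Side lengths (central angles): a = 1.6039, b = 1.3904, c = 1.0165 rad; semiperimeter s = 2.0054.
By l'Huilier's theorem, tan(E/4) = √[tan(s/2) tan((s−a)/2) tan((s−b)/2) tan((s−c)/2)], giving spherical excess E = 0.9180 rad.
Area = E·R² = 0.9180 × (3389.5)² ≈ 10546513 km².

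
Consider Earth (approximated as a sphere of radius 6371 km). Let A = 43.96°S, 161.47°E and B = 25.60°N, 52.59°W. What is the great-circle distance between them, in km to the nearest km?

Let φ₁ = -0.7672 rad, φ₂ = 0.4468 rad, and Δλ = 2.5471 rad.
Haversine: a = sin²(Δφ/2) + cos φ₁ cos φ₂ sin²(Δλ/2) = 0.3254 + (0.7198)(0.9018)(0.9142) = 0.91887.
Central angle c = 2·arcsin(√a) = 2.56392 rad.
Distance = R·c = 6371 × 2.5639 ≈ 16335 km.

16335 km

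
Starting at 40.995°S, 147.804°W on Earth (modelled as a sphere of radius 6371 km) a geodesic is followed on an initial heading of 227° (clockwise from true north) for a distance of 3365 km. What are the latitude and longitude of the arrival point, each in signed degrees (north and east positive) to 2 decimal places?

-55.69°, 171.36°

Angular distance δ = d/R = 3365/6371 = 0.52817 rad; initial bearing θ = 3.9619 rad.
sin φ₂ = sin φ₁ cos δ + cos φ₁ sin δ cos θ = (-0.6560)(0.8637) + (0.7548)(0.5040)(-0.6820) = -0.8260, so φ₂ = -55.69°.
Δλ = atan2(sin θ sin δ cos φ₁, cos δ − sin φ₁ sin φ₂) = atan2(-0.2782, 0.3219) = -40.836°.
λ₂ = -147.804° − 40.836° = -188.64° → 171.36° after wrapping to (−180°, 180°].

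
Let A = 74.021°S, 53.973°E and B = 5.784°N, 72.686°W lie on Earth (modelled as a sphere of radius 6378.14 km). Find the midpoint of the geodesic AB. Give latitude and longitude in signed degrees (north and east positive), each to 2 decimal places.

Central angle δ = 1.8342 rad. Interpolating on the sphere with fraction f = 0.5:
P = [sin((1−f)δ)·A + sin(fδ)·B] / sin δ = 0.8222·A + 0.8222·B in Cartesian coordinates,
giving P = (0.3766, -0.5979, -0.7076), i.e. latitude -45.04°, longitude -57.80°.

-45.04°, -57.80°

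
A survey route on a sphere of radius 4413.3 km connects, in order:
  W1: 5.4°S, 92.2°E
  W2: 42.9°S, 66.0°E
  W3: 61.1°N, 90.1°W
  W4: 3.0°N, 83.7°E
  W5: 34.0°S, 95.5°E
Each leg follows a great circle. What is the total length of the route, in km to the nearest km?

27368 km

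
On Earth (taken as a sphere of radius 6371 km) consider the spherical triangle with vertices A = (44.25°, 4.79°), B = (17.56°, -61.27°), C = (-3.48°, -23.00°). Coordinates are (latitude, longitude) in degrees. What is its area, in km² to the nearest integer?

15702237 km²

Side lengths (central angles): a = 0.7542, b = 0.9395, c = 1.0614 rad; semiperimeter s = 1.3776.
By l'Huilier's theorem, tan(E/4) = √[tan(s/2) tan((s−a)/2) tan((s−b)/2) tan((s−c)/2)], giving spherical excess E = 0.3869 rad.
Area = E·R² = 0.3869 × (6371)² ≈ 15702237 km².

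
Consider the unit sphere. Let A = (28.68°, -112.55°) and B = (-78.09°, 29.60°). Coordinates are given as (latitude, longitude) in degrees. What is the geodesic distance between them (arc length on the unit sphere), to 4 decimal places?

In radians: φ₁ = 0.5006, φ₂ = -1.3629, Δλ = 142.150° = 2.4810 rad.
cos c = sin φ₁ sin φ₂ + cos φ₁ cos φ₂ cos Δλ = (0.4799)(-0.9785) + (0.8773)(0.2064)(-0.7896) = -0.61255,
so c = arccos(-0.61255) = 2.23008 rad.
On the unit sphere the arc length equals the central angle: 2.2301.

2.2301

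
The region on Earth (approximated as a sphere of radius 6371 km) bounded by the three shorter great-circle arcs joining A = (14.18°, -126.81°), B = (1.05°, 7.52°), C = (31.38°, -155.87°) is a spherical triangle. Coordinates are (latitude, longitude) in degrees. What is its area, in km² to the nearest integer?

56467758 km²

Side lengths (central angles): a = 2.5123, b = 0.5528, c = 2.3089 rad; semiperimeter s = 2.6870.
By l'Huilier's theorem, tan(E/4) = √[tan(s/2) tan((s−a)/2) tan((s−b)/2) tan((s−c)/2)], giving spherical excess E = 1.3912 rad.
Area = E·R² = 1.3912 × (6371)² ≈ 56467758 km².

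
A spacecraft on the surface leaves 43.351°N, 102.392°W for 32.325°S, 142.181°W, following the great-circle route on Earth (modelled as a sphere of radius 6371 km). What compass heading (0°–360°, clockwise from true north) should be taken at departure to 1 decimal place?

212.9°

With φ₁ = 0.7566, φ₂ = -0.5642, Δλ = -0.6944 rad, the forward-azimuth formula gives
θ = atan2( sin Δλ cos φ₂ , cos φ₁ sin φ₂ − sin φ₁ cos φ₂ cos Δλ ) = atan2(-0.5408, -0.8346) = -147.06°.
Adding 360° brings this into [0°, 360°): 212.9°.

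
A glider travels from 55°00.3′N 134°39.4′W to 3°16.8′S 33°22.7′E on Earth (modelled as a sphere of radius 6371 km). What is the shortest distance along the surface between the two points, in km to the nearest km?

With latitudes φ₁ = 55.005°, φ₂ = -3.280° and longitude difference Δλ = 168.035°:
cos c = sin φ₁ sin φ₂ + cos φ₁ cos φ₂ cos Δλ = (0.8192)(-0.0572) + (0.5735)(0.9984)(-0.9783) = -0.60700,
so c = arccos(-0.60700) = 2.22307 rad.
Distance = R·c = 6371 × 2.2231 ≈ 14163 km.

14163 km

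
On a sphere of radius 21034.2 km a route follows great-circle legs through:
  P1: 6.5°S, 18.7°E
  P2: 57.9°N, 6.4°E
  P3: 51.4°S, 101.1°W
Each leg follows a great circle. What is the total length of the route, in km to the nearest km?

75180 km

Leg P1→P2: central angle 1.1374 rad, distance 23924.1 km.
Leg P2→P3: central angle 2.4368 rad, distance 51255.8 km.
Total: 23924.1 + 51255.8 ≈ 75180 km.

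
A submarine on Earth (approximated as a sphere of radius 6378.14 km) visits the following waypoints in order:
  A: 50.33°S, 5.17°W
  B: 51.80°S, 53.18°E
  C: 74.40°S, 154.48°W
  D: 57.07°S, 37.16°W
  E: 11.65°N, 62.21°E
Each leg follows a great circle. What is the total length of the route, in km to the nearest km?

Leg A→B: central angle 0.6231 rad, distance 3974.5 km.
Leg B→C: central angle 0.9152 rad, distance 5837.4 km.
Leg C→D: central angle 0.7358 rad, distance 4692.8 km.
Leg D→E: central angle 1.8299 rad, distance 11671.1 km.
Total: 3974.5 + 5837.4 + 4692.8 + 11671.1 ≈ 26176 km.

26176 km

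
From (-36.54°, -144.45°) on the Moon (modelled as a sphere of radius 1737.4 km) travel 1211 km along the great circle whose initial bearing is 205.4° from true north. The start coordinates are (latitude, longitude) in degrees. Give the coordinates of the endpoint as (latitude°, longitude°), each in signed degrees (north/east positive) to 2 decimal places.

Angular distance δ = d/R = 1211/1737.4 = 0.69702 rad; initial bearing θ = 3.5849 rad.
sin φ₂ = sin φ₁ cos δ + cos φ₁ sin δ cos θ = (-0.5954)(0.7668) + (0.8034)(0.6419)(-0.9033) = -0.9224, so φ₂ = -67.28°.
Δλ = atan2(sin θ sin δ cos φ₁, cos δ − sin φ₁ sin φ₂) = atan2(-0.2212, 0.2176) = -45.478°.
λ₂ = -144.450° − 45.478° = -189.93° → 170.07° after wrapping to (−180°, 180°].

-67.28°, 170.07°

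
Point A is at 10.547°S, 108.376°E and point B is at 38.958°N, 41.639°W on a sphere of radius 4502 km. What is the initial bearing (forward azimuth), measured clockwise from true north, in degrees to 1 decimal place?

With φ₁ = -0.1841, φ₂ = 0.6799, Δλ = -2.6183 rad, the forward-azimuth formula gives
θ = atan2( sin Δλ cos φ₂ , cos φ₁ sin φ₂ − sin φ₁ cos φ₂ cos Δλ ) = atan2(-0.3886, 0.4948) = -38.14°.
Adding 360° brings this into [0°, 360°): 321.9°.

321.9°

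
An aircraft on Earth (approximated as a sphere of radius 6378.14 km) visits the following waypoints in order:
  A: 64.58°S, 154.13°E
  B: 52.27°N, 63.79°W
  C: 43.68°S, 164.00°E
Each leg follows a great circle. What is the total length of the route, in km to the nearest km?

33916 km

Leg A→B: central angle 2.7428 rad, distance 17494.3 km.
Leg B→C: central angle 2.5747 rad, distance 16421.6 km.
Total: 17494.3 + 16421.6 ≈ 33916 km.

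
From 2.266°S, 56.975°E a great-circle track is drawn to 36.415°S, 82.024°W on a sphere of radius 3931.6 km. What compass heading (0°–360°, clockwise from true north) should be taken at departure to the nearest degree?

221°

Δλ = -138.999° = -2.4260 rad.
y = sin Δλ · cos φ₂ = (-0.6561)(0.8047) = -0.5280
x = cos φ₁ sin φ₂ − sin φ₁ cos φ₂ cos Δλ = (0.9992)(-0.5936) − (-0.0395)(0.8047)(-0.7547) = -0.6172
θ = atan2(y, x) = -139.45°; adding 360° gives 221°.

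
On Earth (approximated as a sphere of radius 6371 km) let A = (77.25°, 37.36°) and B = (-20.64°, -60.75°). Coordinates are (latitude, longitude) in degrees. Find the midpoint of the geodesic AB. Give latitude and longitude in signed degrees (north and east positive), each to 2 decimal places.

The central angle between A and B is δ = 1.9530 rad.
With f = 0.5, the slerp weights are sin((1−f)δ)/sin δ = 0.8930 and sin(fδ)/sin δ = 0.8930.
Weighted sum of the unit vectors: (0.8930)·(0.1754,0.1339,0.9753) + (0.8930)·(0.4573,-0.8165,-0.3525) = (0.5650, -0.6095, 0.5562).
Converting back: φ = atan2(z, √(x²+y²)) = 33.79°, λ = atan2(y, x) = -47.17°.

33.79°, -47.17°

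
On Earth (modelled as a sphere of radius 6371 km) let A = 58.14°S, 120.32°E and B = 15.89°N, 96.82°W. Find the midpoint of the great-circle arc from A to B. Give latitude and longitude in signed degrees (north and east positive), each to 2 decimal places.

Central angle δ = 2.2617 rad. Interpolating on the sphere with fraction f = 0.5:
P = [sin((1−f)δ)·A + sin(fδ)·B] / sin δ = 1.1740·A + 1.1740·B in Cartesian coordinates,
giving P = (-0.4469, -0.5862, -0.6757), i.e. latitude -42.51°, longitude -127.32°.

-42.51°, -127.32°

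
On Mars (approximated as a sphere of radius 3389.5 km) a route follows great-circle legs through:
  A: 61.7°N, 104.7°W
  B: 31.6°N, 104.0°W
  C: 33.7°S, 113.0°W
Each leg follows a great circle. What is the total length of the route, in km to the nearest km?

Leg A→B: central angle 0.5254 rad, distance 1780.9 km.
Leg B→C: central angle 1.1493 rad, distance 3895.5 km.
Total: 1780.9 + 3895.5 ≈ 5676 km.

5676 km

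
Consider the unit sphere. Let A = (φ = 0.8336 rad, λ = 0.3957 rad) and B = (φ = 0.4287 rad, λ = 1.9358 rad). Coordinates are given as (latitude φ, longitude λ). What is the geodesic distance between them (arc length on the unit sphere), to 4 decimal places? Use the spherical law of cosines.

Let φ₁ = 0.8336 rad, φ₂ = 0.4287 rad, and Δλ = 1.5401 rad.
cos c = sin φ₁ sin φ₂ + cos φ₁ cos φ₂ cos Δλ = (0.7404)(0.4157) + (0.6722)(0.9095)(0.0307) = 0.32652,
so c = arccos(0.32652) = 1.23817 rad.
On the unit sphere the arc length equals the central angle: 1.2382.

1.2382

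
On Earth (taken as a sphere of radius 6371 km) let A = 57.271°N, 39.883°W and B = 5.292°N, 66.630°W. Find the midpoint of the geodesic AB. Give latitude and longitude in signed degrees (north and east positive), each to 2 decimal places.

31.92°, -57.28°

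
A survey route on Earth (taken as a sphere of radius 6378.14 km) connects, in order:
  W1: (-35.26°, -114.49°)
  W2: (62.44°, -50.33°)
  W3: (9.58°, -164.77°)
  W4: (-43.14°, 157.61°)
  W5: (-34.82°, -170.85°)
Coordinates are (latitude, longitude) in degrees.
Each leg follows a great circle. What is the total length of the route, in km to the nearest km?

32422 km

Leg W1→W2: central angle 1.9253 rad, distance 12279.8 km.
Leg W2→W3: central angle 1.6120 rad, distance 10281.7 km.
Leg W3→W4: central angle 1.0972 rad, distance 6998.0 km.
Leg W4→W5: central angle 0.4488 rad, distance 2862.3 km.
Total: 12279.8 + 10281.7 + 6998.0 + 2862.3 ≈ 32422 km.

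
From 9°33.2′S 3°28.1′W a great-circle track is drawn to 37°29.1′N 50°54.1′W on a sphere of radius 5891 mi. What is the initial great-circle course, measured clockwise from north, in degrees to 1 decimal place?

Δλ = -47.433° = -0.8279 rad.
y = sin Δλ · cos φ₂ = (-0.7365)(0.7935) = -0.5844
x = cos φ₁ sin φ₂ − sin φ₁ cos φ₂ cos Δλ = (0.9861)(0.6086) − (-0.1660)(0.7935)(0.6764) = 0.6892
θ = atan2(y, x) = -40.30°; adding 360° gives 319.7°.

319.7°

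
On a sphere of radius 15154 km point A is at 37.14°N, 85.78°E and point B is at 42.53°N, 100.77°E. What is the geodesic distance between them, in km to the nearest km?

With latitudes φ₁ = 37.140°, φ₂ = 42.530° and longitude difference Δλ = 14.990°:
cos c = sin φ₁ sin φ₂ + cos φ₁ cos φ₂ cos Δλ = (0.6038)(0.6760) + (0.7972)(0.7369)(0.9660) = 0.97559,
so c = arccos(0.97559) = 0.22141 rad.
Distance = R·c = 15154 × 0.2214 ≈ 3355 km.

3355 km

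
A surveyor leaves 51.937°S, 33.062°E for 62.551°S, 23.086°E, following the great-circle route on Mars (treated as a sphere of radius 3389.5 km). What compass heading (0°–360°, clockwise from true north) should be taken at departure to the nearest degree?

203°

Δλ = -9.976° = -0.1741 rad.
y = sin Δλ · cos φ₂ = (-0.1732)(0.4610) = -0.0799
x = cos φ₁ sin φ₂ − sin φ₁ cos φ₂ cos Δλ = (0.6165)(-0.8874) − (-0.7873)(0.4610)(0.9849) = -0.1897
θ = atan2(y, x) = -157.17°; adding 360° gives 203°.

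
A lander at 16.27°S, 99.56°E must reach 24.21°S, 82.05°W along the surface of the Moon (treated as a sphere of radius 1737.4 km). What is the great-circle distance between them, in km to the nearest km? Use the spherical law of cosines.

4230 km

Let φ₁ = -0.2840 rad, φ₂ = -0.4225 rad, and Δλ = 3.1135 rad.
cos c = sin φ₁ sin φ₂ + cos φ₁ cos φ₂ cos Δλ = (-0.2802)(-0.4101) + (0.9600)(0.9120)(-0.9996) = -0.76029,
so c = arccos(-0.76029) = 2.43455 rad.
Distance = R·c = 1737.4 × 2.4346 ≈ 4230 km.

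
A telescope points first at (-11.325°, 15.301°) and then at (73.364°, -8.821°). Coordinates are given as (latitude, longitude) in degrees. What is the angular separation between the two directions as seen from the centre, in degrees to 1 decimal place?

86.1°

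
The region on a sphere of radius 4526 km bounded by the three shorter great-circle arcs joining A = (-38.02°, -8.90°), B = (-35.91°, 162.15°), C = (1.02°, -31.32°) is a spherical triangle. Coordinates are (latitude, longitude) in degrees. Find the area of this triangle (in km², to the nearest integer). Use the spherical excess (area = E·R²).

17221638 km²

Side lengths (central angles): a = 2.4947, b = 0.7711, c = 1.8432 rad; semiperimeter s = 2.5545.
By l'Huilier's theorem, tan(E/4) = √[tan(s/2) tan((s−a)/2) tan((s−b)/2) tan((s−c)/2)], giving spherical excess E = 0.8407 rad.
Area = E·R² = 0.8407 × (4526)² ≈ 17221638 km².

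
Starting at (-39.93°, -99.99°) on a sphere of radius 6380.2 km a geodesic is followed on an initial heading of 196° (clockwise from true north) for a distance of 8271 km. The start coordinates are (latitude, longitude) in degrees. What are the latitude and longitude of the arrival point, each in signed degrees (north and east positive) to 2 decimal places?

-62.07°, 114.51°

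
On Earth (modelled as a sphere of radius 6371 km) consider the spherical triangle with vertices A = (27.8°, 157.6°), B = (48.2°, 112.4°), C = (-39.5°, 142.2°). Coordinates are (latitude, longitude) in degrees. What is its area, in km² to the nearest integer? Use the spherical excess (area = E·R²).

Side lengths (central angles): a = 1.5987, b = 1.2010, c = 0.7026 rad; semiperimeter s = 1.7512.
By l'Huilier's theorem, tan(E/4) = √[tan(s/2) tan((s−a)/2) tan((s−b)/2) tan((s−c)/2)], giving spherical excess E = 0.4866 rad.
Area = E·R² = 0.4866 × (6371)² ≈ 19751634 km².

19751634 km²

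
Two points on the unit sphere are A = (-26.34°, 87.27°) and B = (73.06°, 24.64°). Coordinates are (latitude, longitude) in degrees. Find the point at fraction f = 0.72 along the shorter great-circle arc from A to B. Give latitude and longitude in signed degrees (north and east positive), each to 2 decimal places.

Central angle δ = 1.8801 rad. Interpolating on the sphere with fraction f = 0.72:
P = [sin((1−f)δ)·A + sin(fδ)·B] / sin δ = 0.5275·A + 1.0252·B in Cartesian coordinates,
giving P = (0.2940, 0.5967, 0.7466), i.e. latitude 48.30°, longitude 63.77°.

48.30°, 63.77°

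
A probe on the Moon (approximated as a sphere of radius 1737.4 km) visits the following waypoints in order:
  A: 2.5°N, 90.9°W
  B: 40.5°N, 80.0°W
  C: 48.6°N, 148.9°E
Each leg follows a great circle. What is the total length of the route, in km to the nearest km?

Leg A→B: central angle 0.6852 rad, distance 1190.4 km.
Leg B→C: central angle 1.4136 rad, distance 2455.9 km.
Total: 1190.4 + 2455.9 ≈ 3646 km.

3646 km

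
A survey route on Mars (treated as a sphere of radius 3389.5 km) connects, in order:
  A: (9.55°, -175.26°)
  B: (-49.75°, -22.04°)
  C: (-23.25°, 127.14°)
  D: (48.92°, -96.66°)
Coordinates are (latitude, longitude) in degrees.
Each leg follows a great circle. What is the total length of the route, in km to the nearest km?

22082 km

Leg A→B: central angle 2.3398 rad, distance 7930.9 km.
Leg B→C: central angle 1.7809 rad, distance 6036.3 km.
Leg C→D: central angle 2.3940 rad, distance 8114.4 km.
Total: 7930.9 + 6036.3 + 8114.4 ≈ 22082 km.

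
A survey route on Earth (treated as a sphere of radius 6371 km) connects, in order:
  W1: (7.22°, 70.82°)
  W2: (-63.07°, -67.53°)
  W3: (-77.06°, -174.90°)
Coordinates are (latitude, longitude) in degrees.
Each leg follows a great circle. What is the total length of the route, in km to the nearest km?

Leg W1→W2: central angle 2.0351 rad, distance 12965.5 km.
Leg W2→W3: central angle 0.5760 rad, distance 3669.8 km.
Total: 12965.5 + 3669.8 ≈ 16635 km.

16635 km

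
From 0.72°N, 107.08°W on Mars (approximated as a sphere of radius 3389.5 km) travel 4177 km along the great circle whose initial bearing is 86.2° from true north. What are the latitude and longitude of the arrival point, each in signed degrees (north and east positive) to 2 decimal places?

Angular distance δ = d/R = 4177/3389.5 = 1.23234 rad; initial bearing θ = 1.5045 rad.
sin φ₂ = sin φ₁ cos δ + cos φ₁ sin δ cos θ = (0.0126)(0.3320) + (0.9999)(0.9433)(0.0663) = 0.0667, so φ₂ = 3.82°.
Δλ = atan2(sin θ sin δ cos φ₁, cos δ − sin φ₁ sin φ₂) = atan2(0.9411, 0.3312) = 70.612°.
λ₂ = -107.080° + 70.612° = -36.47°.

3.82°, -36.47°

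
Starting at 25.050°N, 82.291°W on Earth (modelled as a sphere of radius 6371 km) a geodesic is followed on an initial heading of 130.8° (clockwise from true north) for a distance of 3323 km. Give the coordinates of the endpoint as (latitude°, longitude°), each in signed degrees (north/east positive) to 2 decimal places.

Angular distance δ = d/R = 3323/6371 = 0.52158 rad; initial bearing θ = 2.2829 rad.
sin φ₂ = sin φ₁ cos δ + cos φ₁ sin δ cos θ = (0.4234)(0.8670) + (0.9059)(0.4983)(-0.6534) = 0.0722, so φ₂ = 4.14°.
Δλ = atan2(sin θ sin δ cos φ₁, cos δ − sin φ₁ sin φ₂) = atan2(0.3417, 0.8365) = 22.220°.
λ₂ = -82.291° + 22.220° = -60.07°.

4.14°, -60.07°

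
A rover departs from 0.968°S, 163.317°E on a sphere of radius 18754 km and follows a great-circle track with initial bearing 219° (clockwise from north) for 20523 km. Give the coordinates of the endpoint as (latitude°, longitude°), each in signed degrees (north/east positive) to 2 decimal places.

-44.29°, 111.95°

Angular distance δ = d/R = 20523/18754 = 1.09433 rad; initial bearing θ = 3.8223 rad.
sin φ₂ = sin φ₁ cos δ + cos φ₁ sin δ cos θ = (-0.0169)(0.4586) + (0.9999)(0.8886)(-0.7771) = -0.6982, so φ₂ = -44.29°.
Δλ = atan2(sin θ sin δ cos φ₁, cos δ − sin φ₁ sin φ₂) = atan2(-0.5591, 0.4468) = -51.369°.
λ₂ = 163.317° − 51.369° = 111.95°.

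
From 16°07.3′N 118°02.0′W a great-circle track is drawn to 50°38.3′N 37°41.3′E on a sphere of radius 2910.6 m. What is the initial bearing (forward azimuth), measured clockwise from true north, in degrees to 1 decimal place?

16.1°

Δλ = 155.722° = 2.7179 rad.
y = sin Δλ · cos φ₂ = (0.4112)(0.6342) = 0.2608
x = cos φ₁ sin φ₂ − sin φ₁ cos φ₂ cos Δλ = (0.9607)(0.7732) − (0.2777)(0.6342)(-0.9116) = 0.9033
θ = atan2(y, x) = 16.10°, so the bearing is 16.1°.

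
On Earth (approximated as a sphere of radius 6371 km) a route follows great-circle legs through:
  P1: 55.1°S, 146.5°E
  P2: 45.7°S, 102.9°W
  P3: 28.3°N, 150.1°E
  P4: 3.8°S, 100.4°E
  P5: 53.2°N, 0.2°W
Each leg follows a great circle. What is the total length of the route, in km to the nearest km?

37992 km

Leg P1→P2: central angle 1.1081 rad, distance 7059.6 km.
Leg P2→P3: central angle 2.1166 rad, distance 13484.8 km.
Leg P3→P4: central angle 1.0041 rad, distance 6397.4 km.
Leg P4→P5: central angle 1.7345 rad, distance 11050.8 km.
Total: 7059.6 + 13484.8 + 6397.4 + 11050.8 ≈ 37992 km.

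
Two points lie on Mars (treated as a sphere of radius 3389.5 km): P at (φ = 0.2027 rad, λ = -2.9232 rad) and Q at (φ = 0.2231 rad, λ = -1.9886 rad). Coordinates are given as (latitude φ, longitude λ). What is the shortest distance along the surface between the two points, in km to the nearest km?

With latitudes φ₁ = 11.614°, φ₂ = 12.783° and longitude difference Δλ = 53.549°:
cos c = sin φ₁ sin φ₂ + cos φ₁ cos φ₂ cos Δλ = (0.2013)(0.2213) + (0.9795)(0.9752)(0.5941) = 0.61209,
so c = arccos(0.61209) = 0.91209 rad.
Distance = R·c = 3389.5 × 0.9121 ≈ 3092 km.

3092 km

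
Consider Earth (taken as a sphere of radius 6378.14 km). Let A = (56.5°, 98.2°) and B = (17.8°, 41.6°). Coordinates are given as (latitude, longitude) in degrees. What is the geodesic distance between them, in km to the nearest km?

In radians: φ₁ = 0.9861, φ₂ = 0.3107, Δλ = -56.600° = -0.9879 rad.
cos c = sin φ₁ sin φ₂ + cos φ₁ cos φ₂ cos Δλ = (0.8339)(0.3057) + (0.5519)(0.9521)(0.5505) = 0.54420,
so c = arccos(0.54420) = 0.99536 rad.
Distance = R·c = 6378.14 × 0.9954 ≈ 6349 km.

6349 km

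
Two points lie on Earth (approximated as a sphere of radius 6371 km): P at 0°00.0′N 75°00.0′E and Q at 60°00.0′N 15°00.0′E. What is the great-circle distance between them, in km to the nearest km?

With latitudes φ₁ = 0.000°, φ₂ = 60.000° and longitude difference Δλ = -60.000°:
cos c = sin φ₁ sin φ₂ + cos φ₁ cos φ₂ cos Δλ = (0.0000)(0.8660) + (1.0000)(0.5000)(0.5000) = 0.25000,
so c = arccos(0.25000) = 1.31812 rad.
Distance = R·c = 6371 × 1.3181 ≈ 8398 km.

8398 km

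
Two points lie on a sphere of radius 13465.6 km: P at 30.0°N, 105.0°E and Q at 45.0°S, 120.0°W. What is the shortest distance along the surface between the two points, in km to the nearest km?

33341 km

Let φ₁ = 0.5236 rad, φ₂ = -0.7854 rad, and Δλ = 2.3562 rad.
cos c = sin φ₁ sin φ₂ + cos φ₁ cos φ₂ cos Δλ = (0.5000)(-0.7071) + (0.8660)(0.7071)(-0.7071) = -0.78657,
so c = arccos(-0.78657) = 2.47602 rad.
Distance = R·c = 13465.6 × 2.4760 ≈ 33341 km.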